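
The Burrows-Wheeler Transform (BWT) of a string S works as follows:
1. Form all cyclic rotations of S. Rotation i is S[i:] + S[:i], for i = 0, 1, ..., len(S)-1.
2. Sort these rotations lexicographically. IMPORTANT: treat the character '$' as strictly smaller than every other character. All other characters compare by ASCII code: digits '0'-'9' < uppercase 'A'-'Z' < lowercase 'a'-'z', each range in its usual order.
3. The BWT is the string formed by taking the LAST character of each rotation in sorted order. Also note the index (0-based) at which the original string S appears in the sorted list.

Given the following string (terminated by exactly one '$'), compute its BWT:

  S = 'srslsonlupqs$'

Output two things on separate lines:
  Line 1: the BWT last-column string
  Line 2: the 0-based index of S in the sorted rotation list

Answer: ssnosupsqrl$l
11

Derivation:
All 13 rotations (rotation i = S[i:]+S[:i]):
  rot[0] = srslsonlupqs$
  rot[1] = rslsonlupqs$s
  rot[2] = slsonlupqs$sr
  rot[3] = lsonlupqs$srs
  rot[4] = sonlupqs$srsl
  rot[5] = onlupqs$srsls
  rot[6] = nlupqs$srslso
  rot[7] = lupqs$srslson
  rot[8] = upqs$srslsonl
  rot[9] = pqs$srslsonlu
  rot[10] = qs$srslsonlup
  rot[11] = s$srslsonlupq
  rot[12] = $srslsonlupqs
Sorted (with $ < everything):
  sorted[0] = $srslsonlupqs  (last char: 's')
  sorted[1] = lsonlupqs$srs  (last char: 's')
  sorted[2] = lupqs$srslson  (last char: 'n')
  sorted[3] = nlupqs$srslso  (last char: 'o')
  sorted[4] = onlupqs$srsls  (last char: 's')
  sorted[5] = pqs$srslsonlu  (last char: 'u')
  sorted[6] = qs$srslsonlup  (last char: 'p')
  sorted[7] = rslsonlupqs$s  (last char: 's')
  sorted[8] = s$srslsonlupq  (last char: 'q')
  sorted[9] = slsonlupqs$sr  (last char: 'r')
  sorted[10] = sonlupqs$srsl  (last char: 'l')
  sorted[11] = srslsonlupqs$  (last char: '$')
  sorted[12] = upqs$srslsonl  (last char: 'l')
Last column: ssnosupsqrl$l
Original string S is at sorted index 11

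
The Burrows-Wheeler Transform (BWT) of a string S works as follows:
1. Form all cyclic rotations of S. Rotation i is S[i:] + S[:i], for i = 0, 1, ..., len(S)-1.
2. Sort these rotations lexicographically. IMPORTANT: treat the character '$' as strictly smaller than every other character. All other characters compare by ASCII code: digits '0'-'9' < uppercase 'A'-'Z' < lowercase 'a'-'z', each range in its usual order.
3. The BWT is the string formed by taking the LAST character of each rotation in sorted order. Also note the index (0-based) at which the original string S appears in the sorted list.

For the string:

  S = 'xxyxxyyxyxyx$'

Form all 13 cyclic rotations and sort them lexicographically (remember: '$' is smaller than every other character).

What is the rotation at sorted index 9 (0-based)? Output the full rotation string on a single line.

Answer: yxxyyxyxyx$xx

Derivation:
All 13 rotations (rotation i = S[i:]+S[:i]):
  rot[0] = xxyxxyyxyxyx$
  rot[1] = xyxxyyxyxyx$x
  rot[2] = yxxyyxyxyx$xx
  rot[3] = xxyyxyxyx$xxy
  rot[4] = xyyxyxyx$xxyx
  rot[5] = yyxyxyx$xxyxx
  rot[6] = yxyxyx$xxyxxy
  rot[7] = xyxyx$xxyxxyy
  rot[8] = yxyx$xxyxxyyx
  rot[9] = xyx$xxyxxyyxy
  rot[10] = yx$xxyxxyyxyx
  rot[11] = x$xxyxxyyxyxy
  rot[12] = $xxyxxyyxyxyx
Sorted (with $ < everything):
  sorted[0] = $xxyxxyyxyxyx
  sorted[1] = x$xxyxxyyxyxy
  sorted[2] = xxyxxyyxyxyx$
  sorted[3] = xxyyxyxyx$xxy
  sorted[4] = xyx$xxyxxyyxy
  sorted[5] = xyxxyyxyxyx$x
  sorted[6] = xyxyx$xxyxxyy
  sorted[7] = xyyxyxyx$xxyx
  sorted[8] = yx$xxyxxyyxyx
  sorted[9] = yxxyyxyxyx$xx
  sorted[10] = yxyx$xxyxxyyx
  sorted[11] = yxyxyx$xxyxxy
  sorted[12] = yyxyxyx$xxyxx
sorted[9] = yxxyyxyxyx$xx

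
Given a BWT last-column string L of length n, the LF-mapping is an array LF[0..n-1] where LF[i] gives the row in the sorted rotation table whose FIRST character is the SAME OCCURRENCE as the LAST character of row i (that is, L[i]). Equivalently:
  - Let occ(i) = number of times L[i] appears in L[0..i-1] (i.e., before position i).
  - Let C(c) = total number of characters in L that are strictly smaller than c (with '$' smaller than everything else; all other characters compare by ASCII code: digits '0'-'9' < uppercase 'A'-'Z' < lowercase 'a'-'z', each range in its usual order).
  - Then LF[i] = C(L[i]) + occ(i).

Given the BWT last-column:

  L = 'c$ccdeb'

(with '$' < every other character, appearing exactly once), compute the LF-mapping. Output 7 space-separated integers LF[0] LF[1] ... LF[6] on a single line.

Char counts: '$':1, 'b':1, 'c':3, 'd':1, 'e':1
C (first-col start): C('$')=0, C('b')=1, C('c')=2, C('d')=5, C('e')=6
L[0]='c': occ=0, LF[0]=C('c')+0=2+0=2
L[1]='$': occ=0, LF[1]=C('$')+0=0+0=0
L[2]='c': occ=1, LF[2]=C('c')+1=2+1=3
L[3]='c': occ=2, LF[3]=C('c')+2=2+2=4
L[4]='d': occ=0, LF[4]=C('d')+0=5+0=5
L[5]='e': occ=0, LF[5]=C('e')+0=6+0=6
L[6]='b': occ=0, LF[6]=C('b')+0=1+0=1

Answer: 2 0 3 4 5 6 1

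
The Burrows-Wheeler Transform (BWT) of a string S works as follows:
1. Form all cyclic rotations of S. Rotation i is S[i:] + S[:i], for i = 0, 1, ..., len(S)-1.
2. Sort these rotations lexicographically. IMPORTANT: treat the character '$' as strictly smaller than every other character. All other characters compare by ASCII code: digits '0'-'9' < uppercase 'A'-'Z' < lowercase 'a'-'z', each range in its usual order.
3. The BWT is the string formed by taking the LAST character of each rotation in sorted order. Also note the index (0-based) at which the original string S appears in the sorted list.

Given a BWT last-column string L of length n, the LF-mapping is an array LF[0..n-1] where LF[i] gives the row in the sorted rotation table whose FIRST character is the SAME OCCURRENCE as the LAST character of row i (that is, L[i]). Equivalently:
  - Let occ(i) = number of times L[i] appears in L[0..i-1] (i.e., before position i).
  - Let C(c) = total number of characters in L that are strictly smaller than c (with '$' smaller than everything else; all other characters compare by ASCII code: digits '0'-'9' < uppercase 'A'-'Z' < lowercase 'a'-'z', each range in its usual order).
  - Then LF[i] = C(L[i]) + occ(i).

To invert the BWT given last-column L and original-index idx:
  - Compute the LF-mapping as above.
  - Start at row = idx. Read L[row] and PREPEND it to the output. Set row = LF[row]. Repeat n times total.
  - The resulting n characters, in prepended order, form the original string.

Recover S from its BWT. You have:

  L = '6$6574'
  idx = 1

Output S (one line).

Answer: 47656$

Derivation:
LF mapping: 3 0 4 2 5 1
Walk LF starting at row 1, prepending L[row]:
  step 1: row=1, L[1]='$', prepend. Next row=LF[1]=0
  step 2: row=0, L[0]='6', prepend. Next row=LF[0]=3
  step 3: row=3, L[3]='5', prepend. Next row=LF[3]=2
  step 4: row=2, L[2]='6', prepend. Next row=LF[2]=4
  step 5: row=4, L[4]='7', prepend. Next row=LF[4]=5
  step 6: row=5, L[5]='4', prepend. Next row=LF[5]=1
Reversed output: 47656$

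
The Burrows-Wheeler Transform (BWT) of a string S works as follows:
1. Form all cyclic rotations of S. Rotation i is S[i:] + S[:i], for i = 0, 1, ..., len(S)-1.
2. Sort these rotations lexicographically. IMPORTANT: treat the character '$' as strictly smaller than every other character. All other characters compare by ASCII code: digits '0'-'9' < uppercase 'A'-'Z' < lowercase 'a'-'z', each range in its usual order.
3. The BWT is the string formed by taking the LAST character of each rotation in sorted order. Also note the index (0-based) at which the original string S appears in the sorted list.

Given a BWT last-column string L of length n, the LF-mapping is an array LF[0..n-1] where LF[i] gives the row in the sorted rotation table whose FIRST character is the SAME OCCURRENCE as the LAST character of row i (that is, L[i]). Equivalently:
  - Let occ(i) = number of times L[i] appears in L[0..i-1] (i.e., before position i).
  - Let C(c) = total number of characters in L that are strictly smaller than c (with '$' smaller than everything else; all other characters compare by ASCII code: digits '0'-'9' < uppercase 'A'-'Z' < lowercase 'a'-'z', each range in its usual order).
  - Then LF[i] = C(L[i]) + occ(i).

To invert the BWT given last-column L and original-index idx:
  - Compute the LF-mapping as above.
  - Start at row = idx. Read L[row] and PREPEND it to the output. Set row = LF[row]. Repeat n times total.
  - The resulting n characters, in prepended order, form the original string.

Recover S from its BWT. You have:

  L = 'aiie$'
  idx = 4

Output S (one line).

Answer: ieia$

Derivation:
LF mapping: 1 3 4 2 0
Walk LF starting at row 4, prepending L[row]:
  step 1: row=4, L[4]='$', prepend. Next row=LF[4]=0
  step 2: row=0, L[0]='a', prepend. Next row=LF[0]=1
  step 3: row=1, L[1]='i', prepend. Next row=LF[1]=3
  step 4: row=3, L[3]='e', prepend. Next row=LF[3]=2
  step 5: row=2, L[2]='i', prepend. Next row=LF[2]=4
Reversed output: ieia$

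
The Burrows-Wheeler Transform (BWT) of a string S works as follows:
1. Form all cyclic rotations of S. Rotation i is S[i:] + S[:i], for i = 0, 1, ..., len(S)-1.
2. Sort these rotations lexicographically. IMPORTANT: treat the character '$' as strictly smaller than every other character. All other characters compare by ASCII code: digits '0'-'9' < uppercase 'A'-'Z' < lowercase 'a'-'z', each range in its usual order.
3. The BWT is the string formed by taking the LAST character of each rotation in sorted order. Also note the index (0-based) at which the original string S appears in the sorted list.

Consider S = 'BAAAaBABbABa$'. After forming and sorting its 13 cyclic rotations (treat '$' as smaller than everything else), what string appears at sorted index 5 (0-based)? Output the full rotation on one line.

Answer: AaBABbABa$BAA

Derivation:
All 13 rotations (rotation i = S[i:]+S[:i]):
  rot[0] = BAAAaBABbABa$
  rot[1] = AAAaBABbABa$B
  rot[2] = AAaBABbABa$BA
  rot[3] = AaBABbABa$BAA
  rot[4] = aBABbABa$BAAA
  rot[5] = BABbABa$BAAAa
  rot[6] = ABbABa$BAAAaB
  rot[7] = BbABa$BAAAaBA
  rot[8] = bABa$BAAAaBAB
  rot[9] = ABa$BAAAaBABb
  rot[10] = Ba$BAAAaBABbA
  rot[11] = a$BAAAaBABbAB
  rot[12] = $BAAAaBABbABa
Sorted (with $ < everything):
  sorted[0] = $BAAAaBABbABa
  sorted[1] = AAAaBABbABa$B
  sorted[2] = AAaBABbABa$BA
  sorted[3] = ABa$BAAAaBABb
  sorted[4] = ABbABa$BAAAaB
  sorted[5] = AaBABbABa$BAA
  sorted[6] = BAAAaBABbABa$
  sorted[7] = BABbABa$BAAAa
  sorted[8] = Ba$BAAAaBABbA
  sorted[9] = BbABa$BAAAaBA
  sorted[10] = a$BAAAaBABbAB
  sorted[11] = aBABbABa$BAAA
  sorted[12] = bABa$BAAAaBAB
sorted[5] = AaBABbABa$BAA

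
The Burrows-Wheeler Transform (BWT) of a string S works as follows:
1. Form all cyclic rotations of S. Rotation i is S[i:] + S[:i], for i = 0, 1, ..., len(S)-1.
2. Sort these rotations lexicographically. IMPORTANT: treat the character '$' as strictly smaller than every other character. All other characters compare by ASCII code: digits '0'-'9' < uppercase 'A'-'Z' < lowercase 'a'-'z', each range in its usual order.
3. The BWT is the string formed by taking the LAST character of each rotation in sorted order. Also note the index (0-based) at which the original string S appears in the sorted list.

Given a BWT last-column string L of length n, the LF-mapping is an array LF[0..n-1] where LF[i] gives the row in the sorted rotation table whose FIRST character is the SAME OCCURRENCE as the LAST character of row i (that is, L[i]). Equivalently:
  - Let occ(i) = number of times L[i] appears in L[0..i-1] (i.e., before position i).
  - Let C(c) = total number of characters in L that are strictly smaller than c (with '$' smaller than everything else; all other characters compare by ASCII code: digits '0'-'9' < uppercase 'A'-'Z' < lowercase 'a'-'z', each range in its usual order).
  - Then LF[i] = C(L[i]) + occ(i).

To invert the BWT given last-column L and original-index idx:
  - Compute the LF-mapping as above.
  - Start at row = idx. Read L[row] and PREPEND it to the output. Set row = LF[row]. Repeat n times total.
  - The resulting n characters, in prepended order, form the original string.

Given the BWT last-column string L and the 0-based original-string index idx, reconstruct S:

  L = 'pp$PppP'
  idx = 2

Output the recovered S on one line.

Answer: PpppPp$

Derivation:
LF mapping: 3 4 0 1 5 6 2
Walk LF starting at row 2, prepending L[row]:
  step 1: row=2, L[2]='$', prepend. Next row=LF[2]=0
  step 2: row=0, L[0]='p', prepend. Next row=LF[0]=3
  step 3: row=3, L[3]='P', prepend. Next row=LF[3]=1
  step 4: row=1, L[1]='p', prepend. Next row=LF[1]=4
  step 5: row=4, L[4]='p', prepend. Next row=LF[4]=5
  step 6: row=5, L[5]='p', prepend. Next row=LF[5]=6
  step 7: row=6, L[6]='P', prepend. Next row=LF[6]=2
Reversed output: PpppPp$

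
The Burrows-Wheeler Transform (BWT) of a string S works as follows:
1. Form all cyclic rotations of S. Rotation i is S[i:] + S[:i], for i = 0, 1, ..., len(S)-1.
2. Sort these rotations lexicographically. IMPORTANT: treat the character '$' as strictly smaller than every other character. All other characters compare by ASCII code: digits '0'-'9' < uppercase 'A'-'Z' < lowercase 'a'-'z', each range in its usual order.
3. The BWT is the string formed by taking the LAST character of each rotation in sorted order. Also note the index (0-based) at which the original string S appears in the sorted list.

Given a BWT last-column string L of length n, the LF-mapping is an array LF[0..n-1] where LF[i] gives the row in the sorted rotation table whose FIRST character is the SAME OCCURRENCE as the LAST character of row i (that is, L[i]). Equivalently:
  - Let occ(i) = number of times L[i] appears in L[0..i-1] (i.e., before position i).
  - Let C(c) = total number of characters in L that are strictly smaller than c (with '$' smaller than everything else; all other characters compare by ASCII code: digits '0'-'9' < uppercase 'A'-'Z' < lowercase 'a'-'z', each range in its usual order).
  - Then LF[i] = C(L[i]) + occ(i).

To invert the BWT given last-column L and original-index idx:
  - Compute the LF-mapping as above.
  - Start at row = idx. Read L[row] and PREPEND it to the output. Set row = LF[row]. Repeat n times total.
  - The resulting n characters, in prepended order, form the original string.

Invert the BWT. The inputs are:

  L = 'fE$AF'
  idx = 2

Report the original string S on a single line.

Answer: EAFf$

Derivation:
LF mapping: 4 2 0 1 3
Walk LF starting at row 2, prepending L[row]:
  step 1: row=2, L[2]='$', prepend. Next row=LF[2]=0
  step 2: row=0, L[0]='f', prepend. Next row=LF[0]=4
  step 3: row=4, L[4]='F', prepend. Next row=LF[4]=3
  step 4: row=3, L[3]='A', prepend. Next row=LF[3]=1
  step 5: row=1, L[1]='E', prepend. Next row=LF[1]=2
Reversed output: EAFf$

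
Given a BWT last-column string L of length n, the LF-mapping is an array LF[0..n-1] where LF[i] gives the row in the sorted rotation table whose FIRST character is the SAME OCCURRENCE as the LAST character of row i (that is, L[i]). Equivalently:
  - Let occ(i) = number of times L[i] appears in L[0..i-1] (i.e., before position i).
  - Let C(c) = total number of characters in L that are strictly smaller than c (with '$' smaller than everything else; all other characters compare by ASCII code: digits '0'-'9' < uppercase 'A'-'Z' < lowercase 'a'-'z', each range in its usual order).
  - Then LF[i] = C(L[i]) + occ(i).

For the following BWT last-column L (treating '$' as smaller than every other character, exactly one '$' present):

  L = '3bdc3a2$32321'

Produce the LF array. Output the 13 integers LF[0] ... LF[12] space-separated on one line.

Answer: 5 10 12 11 6 9 2 0 7 3 8 4 1

Derivation:
Char counts: '$':1, '1':1, '2':3, '3':4, 'a':1, 'b':1, 'c':1, 'd':1
C (first-col start): C('$')=0, C('1')=1, C('2')=2, C('3')=5, C('a')=9, C('b')=10, C('c')=11, C('d')=12
L[0]='3': occ=0, LF[0]=C('3')+0=5+0=5
L[1]='b': occ=0, LF[1]=C('b')+0=10+0=10
L[2]='d': occ=0, LF[2]=C('d')+0=12+0=12
L[3]='c': occ=0, LF[3]=C('c')+0=11+0=11
L[4]='3': occ=1, LF[4]=C('3')+1=5+1=6
L[5]='a': occ=0, LF[5]=C('a')+0=9+0=9
L[6]='2': occ=0, LF[6]=C('2')+0=2+0=2
L[7]='$': occ=0, LF[7]=C('$')+0=0+0=0
L[8]='3': occ=2, LF[8]=C('3')+2=5+2=7
L[9]='2': occ=1, LF[9]=C('2')+1=2+1=3
L[10]='3': occ=3, LF[10]=C('3')+3=5+3=8
L[11]='2': occ=2, LF[11]=C('2')+2=2+2=4
L[12]='1': occ=0, LF[12]=C('1')+0=1+0=1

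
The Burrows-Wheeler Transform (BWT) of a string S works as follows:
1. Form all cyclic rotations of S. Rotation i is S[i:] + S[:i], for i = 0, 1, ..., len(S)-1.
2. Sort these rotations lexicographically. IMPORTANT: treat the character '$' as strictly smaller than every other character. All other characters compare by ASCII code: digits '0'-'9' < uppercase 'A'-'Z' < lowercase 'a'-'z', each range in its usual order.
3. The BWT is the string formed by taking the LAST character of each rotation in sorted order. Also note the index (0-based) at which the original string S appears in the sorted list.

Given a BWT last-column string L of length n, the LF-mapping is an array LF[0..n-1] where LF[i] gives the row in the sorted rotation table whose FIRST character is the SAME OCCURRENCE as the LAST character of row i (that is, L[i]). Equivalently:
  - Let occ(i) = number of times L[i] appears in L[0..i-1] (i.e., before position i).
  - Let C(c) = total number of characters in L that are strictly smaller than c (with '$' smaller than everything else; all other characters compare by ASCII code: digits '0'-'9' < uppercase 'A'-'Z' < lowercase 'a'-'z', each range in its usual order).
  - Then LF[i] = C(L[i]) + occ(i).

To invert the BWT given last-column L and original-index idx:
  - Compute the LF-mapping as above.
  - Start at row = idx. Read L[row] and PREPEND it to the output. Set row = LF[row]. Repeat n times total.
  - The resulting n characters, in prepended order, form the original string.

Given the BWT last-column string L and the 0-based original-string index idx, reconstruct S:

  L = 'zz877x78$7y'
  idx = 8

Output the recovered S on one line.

LF mapping: 9 10 5 1 2 7 3 6 0 4 8
Walk LF starting at row 8, prepending L[row]:
  step 1: row=8, L[8]='$', prepend. Next row=LF[8]=0
  step 2: row=0, L[0]='z', prepend. Next row=LF[0]=9
  step 3: row=9, L[9]='7', prepend. Next row=LF[9]=4
  step 4: row=4, L[4]='7', prepend. Next row=LF[4]=2
  step 5: row=2, L[2]='8', prepend. Next row=LF[2]=5
  step 6: row=5, L[5]='x', prepend. Next row=LF[5]=7
  step 7: row=7, L[7]='8', prepend. Next row=LF[7]=6
  step 8: row=6, L[6]='7', prepend. Next row=LF[6]=3
  step 9: row=3, L[3]='7', prepend. Next row=LF[3]=1
  step 10: row=1, L[1]='z', prepend. Next row=LF[1]=10
  step 11: row=10, L[10]='y', prepend. Next row=LF[10]=8
Reversed output: yz778x877z$

Answer: yz778x877z$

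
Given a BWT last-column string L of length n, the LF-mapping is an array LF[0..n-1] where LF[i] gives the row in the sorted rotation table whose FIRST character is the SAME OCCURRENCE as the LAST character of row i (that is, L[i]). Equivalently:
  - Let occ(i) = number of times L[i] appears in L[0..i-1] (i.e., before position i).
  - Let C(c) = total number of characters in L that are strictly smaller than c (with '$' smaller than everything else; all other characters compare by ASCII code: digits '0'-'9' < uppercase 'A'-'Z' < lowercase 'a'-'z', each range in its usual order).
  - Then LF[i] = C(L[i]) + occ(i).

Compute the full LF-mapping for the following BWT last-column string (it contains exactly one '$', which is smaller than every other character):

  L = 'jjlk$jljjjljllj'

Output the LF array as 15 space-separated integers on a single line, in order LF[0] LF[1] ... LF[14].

Char counts: '$':1, 'j':8, 'k':1, 'l':5
C (first-col start): C('$')=0, C('j')=1, C('k')=9, C('l')=10
L[0]='j': occ=0, LF[0]=C('j')+0=1+0=1
L[1]='j': occ=1, LF[1]=C('j')+1=1+1=2
L[2]='l': occ=0, LF[2]=C('l')+0=10+0=10
L[3]='k': occ=0, LF[3]=C('k')+0=9+0=9
L[4]='$': occ=0, LF[4]=C('$')+0=0+0=0
L[5]='j': occ=2, LF[5]=C('j')+2=1+2=3
L[6]='l': occ=1, LF[6]=C('l')+1=10+1=11
L[7]='j': occ=3, LF[7]=C('j')+3=1+3=4
L[8]='j': occ=4, LF[8]=C('j')+4=1+4=5
L[9]='j': occ=5, LF[9]=C('j')+5=1+5=6
L[10]='l': occ=2, LF[10]=C('l')+2=10+2=12
L[11]='j': occ=6, LF[11]=C('j')+6=1+6=7
L[12]='l': occ=3, LF[12]=C('l')+3=10+3=13
L[13]='l': occ=4, LF[13]=C('l')+4=10+4=14
L[14]='j': occ=7, LF[14]=C('j')+7=1+7=8

Answer: 1 2 10 9 0 3 11 4 5 6 12 7 13 14 8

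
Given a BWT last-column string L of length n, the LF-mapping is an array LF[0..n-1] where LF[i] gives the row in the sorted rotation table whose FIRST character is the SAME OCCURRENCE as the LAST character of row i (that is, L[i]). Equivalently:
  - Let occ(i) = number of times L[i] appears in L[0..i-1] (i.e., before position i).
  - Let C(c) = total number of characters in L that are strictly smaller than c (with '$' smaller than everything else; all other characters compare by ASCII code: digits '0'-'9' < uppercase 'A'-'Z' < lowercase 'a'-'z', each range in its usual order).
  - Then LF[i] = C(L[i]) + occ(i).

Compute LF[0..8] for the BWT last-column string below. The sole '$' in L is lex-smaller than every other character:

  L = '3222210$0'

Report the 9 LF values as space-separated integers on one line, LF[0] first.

Answer: 8 4 5 6 7 3 1 0 2

Derivation:
Char counts: '$':1, '0':2, '1':1, '2':4, '3':1
C (first-col start): C('$')=0, C('0')=1, C('1')=3, C('2')=4, C('3')=8
L[0]='3': occ=0, LF[0]=C('3')+0=8+0=8
L[1]='2': occ=0, LF[1]=C('2')+0=4+0=4
L[2]='2': occ=1, LF[2]=C('2')+1=4+1=5
L[3]='2': occ=2, LF[3]=C('2')+2=4+2=6
L[4]='2': occ=3, LF[4]=C('2')+3=4+3=7
L[5]='1': occ=0, LF[5]=C('1')+0=3+0=3
L[6]='0': occ=0, LF[6]=C('0')+0=1+0=1
L[7]='$': occ=0, LF[7]=C('$')+0=0+0=0
L[8]='0': occ=1, LF[8]=C('0')+1=1+1=2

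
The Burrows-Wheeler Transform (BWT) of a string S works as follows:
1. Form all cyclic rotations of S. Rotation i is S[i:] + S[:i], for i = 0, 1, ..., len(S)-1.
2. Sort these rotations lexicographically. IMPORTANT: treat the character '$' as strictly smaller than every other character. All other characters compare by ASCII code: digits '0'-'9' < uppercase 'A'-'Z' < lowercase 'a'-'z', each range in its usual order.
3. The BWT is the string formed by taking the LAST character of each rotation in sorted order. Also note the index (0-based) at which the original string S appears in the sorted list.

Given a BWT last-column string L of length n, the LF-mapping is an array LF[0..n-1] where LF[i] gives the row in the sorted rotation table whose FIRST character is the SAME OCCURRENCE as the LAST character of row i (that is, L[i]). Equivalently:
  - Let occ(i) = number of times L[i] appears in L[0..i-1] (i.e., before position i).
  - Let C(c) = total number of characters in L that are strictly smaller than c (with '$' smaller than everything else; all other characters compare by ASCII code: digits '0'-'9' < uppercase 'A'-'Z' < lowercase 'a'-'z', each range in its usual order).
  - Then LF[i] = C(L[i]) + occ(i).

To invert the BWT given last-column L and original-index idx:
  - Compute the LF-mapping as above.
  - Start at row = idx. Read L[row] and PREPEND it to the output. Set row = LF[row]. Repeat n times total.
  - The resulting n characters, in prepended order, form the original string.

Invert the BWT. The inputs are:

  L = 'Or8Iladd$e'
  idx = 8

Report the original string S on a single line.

LF mapping: 3 9 1 2 8 4 5 6 0 7
Walk LF starting at row 8, prepending L[row]:
  step 1: row=8, L[8]='$', prepend. Next row=LF[8]=0
  step 2: row=0, L[0]='O', prepend. Next row=LF[0]=3
  step 3: row=3, L[3]='I', prepend. Next row=LF[3]=2
  step 4: row=2, L[2]='8', prepend. Next row=LF[2]=1
  step 5: row=1, L[1]='r', prepend. Next row=LF[1]=9
  step 6: row=9, L[9]='e', prepend. Next row=LF[9]=7
  step 7: row=7, L[7]='d', prepend. Next row=LF[7]=6
  step 8: row=6, L[6]='d', prepend. Next row=LF[6]=5
  step 9: row=5, L[5]='a', prepend. Next row=LF[5]=4
  step 10: row=4, L[4]='l', prepend. Next row=LF[4]=8
Reversed output: ladder8IO$

Answer: ladder8IO$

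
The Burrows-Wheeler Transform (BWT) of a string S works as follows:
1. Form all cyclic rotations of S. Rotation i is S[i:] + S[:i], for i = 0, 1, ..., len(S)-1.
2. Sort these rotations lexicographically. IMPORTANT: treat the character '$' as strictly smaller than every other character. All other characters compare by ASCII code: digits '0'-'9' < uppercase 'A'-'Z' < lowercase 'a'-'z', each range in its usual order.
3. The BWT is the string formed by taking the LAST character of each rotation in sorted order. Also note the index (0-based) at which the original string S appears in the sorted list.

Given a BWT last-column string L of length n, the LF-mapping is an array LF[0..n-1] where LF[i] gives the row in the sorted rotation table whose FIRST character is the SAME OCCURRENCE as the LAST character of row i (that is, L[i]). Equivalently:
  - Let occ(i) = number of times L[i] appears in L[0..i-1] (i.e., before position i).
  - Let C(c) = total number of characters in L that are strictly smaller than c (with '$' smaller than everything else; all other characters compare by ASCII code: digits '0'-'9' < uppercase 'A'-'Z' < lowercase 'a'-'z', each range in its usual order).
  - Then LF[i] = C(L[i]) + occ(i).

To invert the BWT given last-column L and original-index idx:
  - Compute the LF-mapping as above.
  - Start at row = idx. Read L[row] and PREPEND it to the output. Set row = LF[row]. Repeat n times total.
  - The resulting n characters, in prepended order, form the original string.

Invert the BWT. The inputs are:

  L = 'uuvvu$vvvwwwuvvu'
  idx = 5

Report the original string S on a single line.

LF mapping: 1 2 6 7 3 0 8 9 10 13 14 15 4 11 12 5
Walk LF starting at row 5, prepending L[row]:
  step 1: row=5, L[5]='$', prepend. Next row=LF[5]=0
  step 2: row=0, L[0]='u', prepend. Next row=LF[0]=1
  step 3: row=1, L[1]='u', prepend. Next row=LF[1]=2
  step 4: row=2, L[2]='v', prepend. Next row=LF[2]=6
  step 5: row=6, L[6]='v', prepend. Next row=LF[6]=8
  step 6: row=8, L[8]='v', prepend. Next row=LF[8]=10
  step 7: row=10, L[10]='w', prepend. Next row=LF[10]=14
  step 8: row=14, L[14]='v', prepend. Next row=LF[14]=12
  step 9: row=12, L[12]='u', prepend. Next row=LF[12]=4
  step 10: row=4, L[4]='u', prepend. Next row=LF[4]=3
  step 11: row=3, L[3]='v', prepend. Next row=LF[3]=7
  step 12: row=7, L[7]='v', prepend. Next row=LF[7]=9
  step 13: row=9, L[9]='w', prepend. Next row=LF[9]=13
  step 14: row=13, L[13]='v', prepend. Next row=LF[13]=11
  step 15: row=11, L[11]='w', prepend. Next row=LF[11]=15
  step 16: row=15, L[15]='u', prepend. Next row=LF[15]=5
Reversed output: uwvwvvuuvwvvvuu$

Answer: uwvwvvuuvwvvvuu$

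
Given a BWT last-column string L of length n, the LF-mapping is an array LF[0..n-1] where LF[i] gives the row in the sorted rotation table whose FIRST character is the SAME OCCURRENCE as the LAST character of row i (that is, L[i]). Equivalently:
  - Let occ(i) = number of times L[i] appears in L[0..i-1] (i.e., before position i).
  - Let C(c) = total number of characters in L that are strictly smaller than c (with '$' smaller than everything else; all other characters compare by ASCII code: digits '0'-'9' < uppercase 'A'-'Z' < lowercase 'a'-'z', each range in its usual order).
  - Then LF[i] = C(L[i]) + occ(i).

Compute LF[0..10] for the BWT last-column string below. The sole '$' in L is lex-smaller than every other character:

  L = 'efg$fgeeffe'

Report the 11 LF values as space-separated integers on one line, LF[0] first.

Char counts: '$':1, 'e':4, 'f':4, 'g':2
C (first-col start): C('$')=0, C('e')=1, C('f')=5, C('g')=9
L[0]='e': occ=0, LF[0]=C('e')+0=1+0=1
L[1]='f': occ=0, LF[1]=C('f')+0=5+0=5
L[2]='g': occ=0, LF[2]=C('g')+0=9+0=9
L[3]='$': occ=0, LF[3]=C('$')+0=0+0=0
L[4]='f': occ=1, LF[4]=C('f')+1=5+1=6
L[5]='g': occ=1, LF[5]=C('g')+1=9+1=10
L[6]='e': occ=1, LF[6]=C('e')+1=1+1=2
L[7]='e': occ=2, LF[7]=C('e')+2=1+2=3
L[8]='f': occ=2, LF[8]=C('f')+2=5+2=7
L[9]='f': occ=3, LF[9]=C('f')+3=5+3=8
L[10]='e': occ=3, LF[10]=C('e')+3=1+3=4

Answer: 1 5 9 0 6 10 2 3 7 8 4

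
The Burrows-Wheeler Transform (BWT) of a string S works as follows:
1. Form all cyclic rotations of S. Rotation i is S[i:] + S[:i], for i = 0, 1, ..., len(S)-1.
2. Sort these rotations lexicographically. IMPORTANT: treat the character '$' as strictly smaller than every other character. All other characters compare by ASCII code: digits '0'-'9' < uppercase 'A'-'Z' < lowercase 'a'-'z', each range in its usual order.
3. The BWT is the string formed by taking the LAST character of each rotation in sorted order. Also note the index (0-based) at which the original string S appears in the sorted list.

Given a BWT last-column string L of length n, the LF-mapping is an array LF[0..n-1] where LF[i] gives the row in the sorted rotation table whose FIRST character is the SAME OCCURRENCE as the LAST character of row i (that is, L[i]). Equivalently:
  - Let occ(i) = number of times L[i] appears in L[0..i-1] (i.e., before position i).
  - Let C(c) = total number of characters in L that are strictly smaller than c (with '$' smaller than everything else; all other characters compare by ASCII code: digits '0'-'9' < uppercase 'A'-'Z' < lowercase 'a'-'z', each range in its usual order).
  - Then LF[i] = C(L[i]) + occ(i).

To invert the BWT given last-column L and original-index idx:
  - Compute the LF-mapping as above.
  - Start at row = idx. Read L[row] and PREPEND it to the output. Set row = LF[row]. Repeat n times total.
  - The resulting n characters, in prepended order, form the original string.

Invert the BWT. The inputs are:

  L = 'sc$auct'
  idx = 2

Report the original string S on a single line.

LF mapping: 4 2 0 1 6 3 5
Walk LF starting at row 2, prepending L[row]:
  step 1: row=2, L[2]='$', prepend. Next row=LF[2]=0
  step 2: row=0, L[0]='s', prepend. Next row=LF[0]=4
  step 3: row=4, L[4]='u', prepend. Next row=LF[4]=6
  step 4: row=6, L[6]='t', prepend. Next row=LF[6]=5
  step 5: row=5, L[5]='c', prepend. Next row=LF[5]=3
  step 6: row=3, L[3]='a', prepend. Next row=LF[3]=1
  step 7: row=1, L[1]='c', prepend. Next row=LF[1]=2
Reversed output: cactus$

Answer: cactus$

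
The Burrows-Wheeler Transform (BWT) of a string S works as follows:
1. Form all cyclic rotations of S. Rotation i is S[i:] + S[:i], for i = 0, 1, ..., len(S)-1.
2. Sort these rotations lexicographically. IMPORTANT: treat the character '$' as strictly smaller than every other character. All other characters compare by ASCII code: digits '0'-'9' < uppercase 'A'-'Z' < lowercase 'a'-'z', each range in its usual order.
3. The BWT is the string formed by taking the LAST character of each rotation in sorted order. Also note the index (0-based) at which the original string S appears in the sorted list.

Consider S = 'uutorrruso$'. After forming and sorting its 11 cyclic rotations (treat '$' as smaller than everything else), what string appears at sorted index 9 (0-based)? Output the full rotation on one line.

Answer: utorrruso$u

Derivation:
All 11 rotations (rotation i = S[i:]+S[:i]):
  rot[0] = uutorrruso$
  rot[1] = utorrruso$u
  rot[2] = torrruso$uu
  rot[3] = orrruso$uut
  rot[4] = rrruso$uuto
  rot[5] = rruso$uutor
  rot[6] = ruso$uutorr
  rot[7] = uso$uutorrr
  rot[8] = so$uutorrru
  rot[9] = o$uutorrrus
  rot[10] = $uutorrruso
Sorted (with $ < everything):
  sorted[0] = $uutorrruso
  sorted[1] = o$uutorrrus
  sorted[2] = orrruso$uut
  sorted[3] = rrruso$uuto
  sorted[4] = rruso$uutor
  sorted[5] = ruso$uutorr
  sorted[6] = so$uutorrru
  sorted[7] = torrruso$uu
  sorted[8] = uso$uutorrr
  sorted[9] = utorrruso$u
  sorted[10] = uutorrruso$
sorted[9] = utorrruso$u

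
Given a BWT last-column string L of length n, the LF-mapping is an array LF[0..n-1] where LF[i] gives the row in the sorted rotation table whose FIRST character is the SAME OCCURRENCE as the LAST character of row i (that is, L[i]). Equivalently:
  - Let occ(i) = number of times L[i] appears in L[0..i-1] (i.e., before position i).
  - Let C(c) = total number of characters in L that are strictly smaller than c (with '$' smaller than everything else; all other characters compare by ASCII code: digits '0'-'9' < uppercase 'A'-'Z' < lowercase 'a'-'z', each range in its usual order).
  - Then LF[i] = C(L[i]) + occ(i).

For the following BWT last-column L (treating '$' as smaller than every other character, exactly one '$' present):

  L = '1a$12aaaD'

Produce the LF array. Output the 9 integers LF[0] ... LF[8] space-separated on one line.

Char counts: '$':1, '1':2, '2':1, 'D':1, 'a':4
C (first-col start): C('$')=0, C('1')=1, C('2')=3, C('D')=4, C('a')=5
L[0]='1': occ=0, LF[0]=C('1')+0=1+0=1
L[1]='a': occ=0, LF[1]=C('a')+0=5+0=5
L[2]='$': occ=0, LF[2]=C('$')+0=0+0=0
L[3]='1': occ=1, LF[3]=C('1')+1=1+1=2
L[4]='2': occ=0, LF[4]=C('2')+0=3+0=3
L[5]='a': occ=1, LF[5]=C('a')+1=5+1=6
L[6]='a': occ=2, LF[6]=C('a')+2=5+2=7
L[7]='a': occ=3, LF[7]=C('a')+3=5+3=8
L[8]='D': occ=0, LF[8]=C('D')+0=4+0=4

Answer: 1 5 0 2 3 6 7 8 4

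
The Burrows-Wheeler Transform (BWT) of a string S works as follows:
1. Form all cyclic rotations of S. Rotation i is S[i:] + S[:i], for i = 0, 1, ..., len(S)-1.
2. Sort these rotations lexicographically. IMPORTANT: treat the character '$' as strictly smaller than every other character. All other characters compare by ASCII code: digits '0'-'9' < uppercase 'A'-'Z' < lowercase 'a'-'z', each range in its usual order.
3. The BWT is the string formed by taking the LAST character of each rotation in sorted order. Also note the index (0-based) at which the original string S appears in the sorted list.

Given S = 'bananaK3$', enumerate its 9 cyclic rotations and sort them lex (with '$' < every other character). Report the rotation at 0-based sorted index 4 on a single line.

Answer: anaK3$ban

Derivation:
All 9 rotations (rotation i = S[i:]+S[:i]):
  rot[0] = bananaK3$
  rot[1] = ananaK3$b
  rot[2] = nanaK3$ba
  rot[3] = anaK3$ban
  rot[4] = naK3$bana
  rot[5] = aK3$banan
  rot[6] = K3$banana
  rot[7] = 3$bananaK
  rot[8] = $bananaK3
Sorted (with $ < everything):
  sorted[0] = $bananaK3
  sorted[1] = 3$bananaK
  sorted[2] = K3$banana
  sorted[3] = aK3$banan
  sorted[4] = anaK3$ban
  sorted[5] = ananaK3$b
  sorted[6] = bananaK3$
  sorted[7] = naK3$bana
  sorted[8] = nanaK3$ba
sorted[4] = anaK3$ban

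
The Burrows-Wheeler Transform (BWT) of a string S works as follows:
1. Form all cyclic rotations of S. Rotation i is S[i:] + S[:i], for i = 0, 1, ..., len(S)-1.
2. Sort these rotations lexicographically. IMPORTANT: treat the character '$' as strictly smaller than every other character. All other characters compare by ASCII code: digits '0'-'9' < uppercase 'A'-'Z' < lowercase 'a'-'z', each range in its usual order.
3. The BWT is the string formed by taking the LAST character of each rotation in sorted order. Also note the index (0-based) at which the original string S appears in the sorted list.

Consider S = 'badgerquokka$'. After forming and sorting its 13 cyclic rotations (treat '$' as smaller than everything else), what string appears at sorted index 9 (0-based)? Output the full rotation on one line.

All 13 rotations (rotation i = S[i:]+S[:i]):
  rot[0] = badgerquokka$
  rot[1] = adgerquokka$b
  rot[2] = dgerquokka$ba
  rot[3] = gerquokka$bad
  rot[4] = erquokka$badg
  rot[5] = rquokka$badge
  rot[6] = quokka$badger
  rot[7] = uokka$badgerq
  rot[8] = okka$badgerqu
  rot[9] = kka$badgerquo
  rot[10] = ka$badgerquok
  rot[11] = a$badgerquokk
  rot[12] = $badgerquokka
Sorted (with $ < everything):
  sorted[0] = $badgerquokka
  sorted[1] = a$badgerquokk
  sorted[2] = adgerquokka$b
  sorted[3] = badgerquokka$
  sorted[4] = dgerquokka$ba
  sorted[5] = erquokka$badg
  sorted[6] = gerquokka$bad
  sorted[7] = ka$badgerquok
  sorted[8] = kka$badgerquo
  sorted[9] = okka$badgerqu
  sorted[10] = quokka$badger
  sorted[11] = rquokka$badge
  sorted[12] = uokka$badgerq
sorted[9] = okka$badgerqu

Answer: okka$badgerqu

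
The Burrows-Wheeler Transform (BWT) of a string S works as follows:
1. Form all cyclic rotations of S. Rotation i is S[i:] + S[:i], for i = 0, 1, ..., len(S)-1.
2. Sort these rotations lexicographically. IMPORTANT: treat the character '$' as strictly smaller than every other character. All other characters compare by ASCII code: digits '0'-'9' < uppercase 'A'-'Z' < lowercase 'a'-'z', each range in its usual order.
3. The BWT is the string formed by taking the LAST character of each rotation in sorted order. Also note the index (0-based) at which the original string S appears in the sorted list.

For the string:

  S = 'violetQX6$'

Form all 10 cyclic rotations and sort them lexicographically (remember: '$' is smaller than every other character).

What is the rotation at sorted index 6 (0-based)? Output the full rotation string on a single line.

Answer: letQX6$vio

Derivation:
All 10 rotations (rotation i = S[i:]+S[:i]):
  rot[0] = violetQX6$
  rot[1] = ioletQX6$v
  rot[2] = oletQX6$vi
  rot[3] = letQX6$vio
  rot[4] = etQX6$viol
  rot[5] = tQX6$viole
  rot[6] = QX6$violet
  rot[7] = X6$violetQ
  rot[8] = 6$violetQX
  rot[9] = $violetQX6
Sorted (with $ < everything):
  sorted[0] = $violetQX6
  sorted[1] = 6$violetQX
  sorted[2] = QX6$violet
  sorted[3] = X6$violetQ
  sorted[4] = etQX6$viol
  sorted[5] = ioletQX6$v
  sorted[6] = letQX6$vio
  sorted[7] = oletQX6$vi
  sorted[8] = tQX6$viole
  sorted[9] = violetQX6$
sorted[6] = letQX6$vio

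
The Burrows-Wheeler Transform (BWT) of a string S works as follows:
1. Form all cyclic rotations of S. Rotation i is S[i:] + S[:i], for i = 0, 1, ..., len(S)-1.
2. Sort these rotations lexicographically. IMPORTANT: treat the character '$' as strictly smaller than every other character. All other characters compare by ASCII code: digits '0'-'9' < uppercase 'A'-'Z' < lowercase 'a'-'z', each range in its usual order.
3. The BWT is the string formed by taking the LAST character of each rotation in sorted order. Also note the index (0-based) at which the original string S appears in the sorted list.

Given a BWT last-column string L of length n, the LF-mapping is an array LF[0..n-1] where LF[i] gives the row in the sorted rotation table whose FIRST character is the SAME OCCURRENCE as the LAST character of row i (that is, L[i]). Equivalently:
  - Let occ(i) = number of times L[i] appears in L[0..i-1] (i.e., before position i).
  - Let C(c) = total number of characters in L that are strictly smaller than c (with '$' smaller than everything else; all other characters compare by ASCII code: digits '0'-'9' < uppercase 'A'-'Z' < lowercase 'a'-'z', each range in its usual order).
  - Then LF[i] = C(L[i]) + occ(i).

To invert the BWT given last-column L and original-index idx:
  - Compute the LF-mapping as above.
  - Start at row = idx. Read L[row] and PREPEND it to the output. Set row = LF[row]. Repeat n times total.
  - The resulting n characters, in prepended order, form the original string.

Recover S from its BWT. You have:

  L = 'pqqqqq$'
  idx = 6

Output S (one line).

LF mapping: 1 2 3 4 5 6 0
Walk LF starting at row 6, prepending L[row]:
  step 1: row=6, L[6]='$', prepend. Next row=LF[6]=0
  step 2: row=0, L[0]='p', prepend. Next row=LF[0]=1
  step 3: row=1, L[1]='q', prepend. Next row=LF[1]=2
  step 4: row=2, L[2]='q', prepend. Next row=LF[2]=3
  step 5: row=3, L[3]='q', prepend. Next row=LF[3]=4
  step 6: row=4, L[4]='q', prepend. Next row=LF[4]=5
  step 7: row=5, L[5]='q', prepend. Next row=LF[5]=6
Reversed output: qqqqqp$

Answer: qqqqqp$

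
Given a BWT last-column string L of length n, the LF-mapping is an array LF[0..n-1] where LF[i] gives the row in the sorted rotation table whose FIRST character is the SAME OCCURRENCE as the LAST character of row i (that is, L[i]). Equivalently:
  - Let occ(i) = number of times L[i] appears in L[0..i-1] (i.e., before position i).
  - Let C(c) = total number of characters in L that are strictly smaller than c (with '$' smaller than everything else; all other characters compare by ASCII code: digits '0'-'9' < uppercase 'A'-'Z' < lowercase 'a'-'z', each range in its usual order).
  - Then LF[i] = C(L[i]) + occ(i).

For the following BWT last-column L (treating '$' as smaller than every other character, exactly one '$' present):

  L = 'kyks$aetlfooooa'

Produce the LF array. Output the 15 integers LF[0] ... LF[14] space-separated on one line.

Char counts: '$':1, 'a':2, 'e':1, 'f':1, 'k':2, 'l':1, 'o':4, 's':1, 't':1, 'y':1
C (first-col start): C('$')=0, C('a')=1, C('e')=3, C('f')=4, C('k')=5, C('l')=7, C('o')=8, C('s')=12, C('t')=13, C('y')=14
L[0]='k': occ=0, LF[0]=C('k')+0=5+0=5
L[1]='y': occ=0, LF[1]=C('y')+0=14+0=14
L[2]='k': occ=1, LF[2]=C('k')+1=5+1=6
L[3]='s': occ=0, LF[3]=C('s')+0=12+0=12
L[4]='$': occ=0, LF[4]=C('$')+0=0+0=0
L[5]='a': occ=0, LF[5]=C('a')+0=1+0=1
L[6]='e': occ=0, LF[6]=C('e')+0=3+0=3
L[7]='t': occ=0, LF[7]=C('t')+0=13+0=13
L[8]='l': occ=0, LF[8]=C('l')+0=7+0=7
L[9]='f': occ=0, LF[9]=C('f')+0=4+0=4
L[10]='o': occ=0, LF[10]=C('o')+0=8+0=8
L[11]='o': occ=1, LF[11]=C('o')+1=8+1=9
L[12]='o': occ=2, LF[12]=C('o')+2=8+2=10
L[13]='o': occ=3, LF[13]=C('o')+3=8+3=11
L[14]='a': occ=1, LF[14]=C('a')+1=1+1=2

Answer: 5 14 6 12 0 1 3 13 7 4 8 9 10 11 2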